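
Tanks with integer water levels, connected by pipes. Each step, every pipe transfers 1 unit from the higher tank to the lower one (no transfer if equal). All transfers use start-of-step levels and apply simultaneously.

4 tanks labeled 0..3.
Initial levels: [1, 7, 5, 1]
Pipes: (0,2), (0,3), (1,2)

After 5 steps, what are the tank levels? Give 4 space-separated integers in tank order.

Step 1: flows [2->0,0=3,1->2] -> levels [2 6 5 1]
Step 2: flows [2->0,0->3,1->2] -> levels [2 5 5 2]
Step 3: flows [2->0,0=3,1=2] -> levels [3 5 4 2]
Step 4: flows [2->0,0->3,1->2] -> levels [3 4 4 3]
Step 5: flows [2->0,0=3,1=2] -> levels [4 4 3 3]

Answer: 4 4 3 3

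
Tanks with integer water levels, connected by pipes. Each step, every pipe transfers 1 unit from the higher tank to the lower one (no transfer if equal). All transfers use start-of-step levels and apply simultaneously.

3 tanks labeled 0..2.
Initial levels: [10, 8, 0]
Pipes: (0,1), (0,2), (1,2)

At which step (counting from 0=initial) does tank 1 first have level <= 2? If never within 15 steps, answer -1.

Step 1: flows [0->1,0->2,1->2] -> levels [8 8 2]
Step 2: flows [0=1,0->2,1->2] -> levels [7 7 4]
Step 3: flows [0=1,0->2,1->2] -> levels [6 6 6]
Step 4: flows [0=1,0=2,1=2] -> levels [6 6 6]
  -> stable; tank 1 stays at 6 > 2
Tank 1 never reaches <=2 within 15 steps

Answer: -1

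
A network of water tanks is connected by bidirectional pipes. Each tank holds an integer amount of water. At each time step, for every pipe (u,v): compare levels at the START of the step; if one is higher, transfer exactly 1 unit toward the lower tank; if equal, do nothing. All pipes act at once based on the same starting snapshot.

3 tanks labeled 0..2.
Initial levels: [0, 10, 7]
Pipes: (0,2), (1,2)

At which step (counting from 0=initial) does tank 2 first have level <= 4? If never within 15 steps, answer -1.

Answer: -1

Derivation:
Step 1: flows [2->0,1->2] -> levels [1 9 7]
Step 2: flows [2->0,1->2] -> levels [2 8 7]
Step 3: flows [2->0,1->2] -> levels [3 7 7]
Step 4: flows [2->0,1=2] -> levels [4 7 6]
Step 5: flows [2->0,1->2] -> levels [5 6 6]
Step 6: flows [2->0,1=2] -> levels [6 6 5]
Step 7: flows [0->2,1->2] -> levels [5 5 7]
Step 8: flows [2->0,2->1] -> levels [6 6 5]
  -> period-2 cycle (repeats step 6); tank 2 never drops to <=4
Tank 2 never reaches <=4 within 15 steps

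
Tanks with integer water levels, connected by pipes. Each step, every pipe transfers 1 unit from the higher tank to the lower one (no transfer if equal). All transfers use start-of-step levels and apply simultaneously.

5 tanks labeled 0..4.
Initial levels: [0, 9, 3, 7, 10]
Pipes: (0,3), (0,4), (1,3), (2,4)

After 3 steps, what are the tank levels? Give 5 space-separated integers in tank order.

Step 1: flows [3->0,4->0,1->3,4->2] -> levels [2 8 4 7 8]
Step 2: flows [3->0,4->0,1->3,4->2] -> levels [4 7 5 7 6]
Step 3: flows [3->0,4->0,1=3,4->2] -> levels [6 7 6 6 4]

Answer: 6 7 6 6 4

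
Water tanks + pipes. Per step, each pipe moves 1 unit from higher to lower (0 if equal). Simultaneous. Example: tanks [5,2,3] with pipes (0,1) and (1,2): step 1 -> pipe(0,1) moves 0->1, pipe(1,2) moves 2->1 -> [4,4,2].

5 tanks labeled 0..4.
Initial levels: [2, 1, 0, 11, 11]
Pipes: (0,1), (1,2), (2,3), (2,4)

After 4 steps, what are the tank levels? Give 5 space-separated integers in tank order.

Step 1: flows [0->1,1->2,3->2,4->2] -> levels [1 1 3 10 10]
Step 2: flows [0=1,2->1,3->2,4->2] -> levels [1 2 4 9 9]
Step 3: flows [1->0,2->1,3->2,4->2] -> levels [2 2 5 8 8]
Step 4: flows [0=1,2->1,3->2,4->2] -> levels [2 3 6 7 7]

Answer: 2 3 6 7 7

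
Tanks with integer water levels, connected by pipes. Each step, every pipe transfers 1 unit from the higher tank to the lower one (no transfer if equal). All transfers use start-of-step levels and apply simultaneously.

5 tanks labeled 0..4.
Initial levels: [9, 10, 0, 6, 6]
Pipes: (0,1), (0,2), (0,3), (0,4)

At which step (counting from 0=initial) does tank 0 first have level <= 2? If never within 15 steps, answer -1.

Answer: -1

Derivation:
Step 1: flows [1->0,0->2,0->3,0->4] -> levels [7 9 1 7 7]
Step 2: flows [1->0,0->2,0=3,0=4] -> levels [7 8 2 7 7]
Step 3: flows [1->0,0->2,0=3,0=4] -> levels [7 7 3 7 7]
Step 4: flows [0=1,0->2,0=3,0=4] -> levels [6 7 4 7 7]
Step 5: flows [1->0,0->2,3->0,4->0] -> levels [8 6 5 6 6]
Step 6: flows [0->1,0->2,0->3,0->4] -> levels [4 7 6 7 7]
Step 7: flows [1->0,2->0,3->0,4->0] -> levels [8 6 5 6 6]
  -> period-2 cycle (repeats step 5); tank 0 never drops to <=2
Tank 0 never reaches <=2 within 15 steps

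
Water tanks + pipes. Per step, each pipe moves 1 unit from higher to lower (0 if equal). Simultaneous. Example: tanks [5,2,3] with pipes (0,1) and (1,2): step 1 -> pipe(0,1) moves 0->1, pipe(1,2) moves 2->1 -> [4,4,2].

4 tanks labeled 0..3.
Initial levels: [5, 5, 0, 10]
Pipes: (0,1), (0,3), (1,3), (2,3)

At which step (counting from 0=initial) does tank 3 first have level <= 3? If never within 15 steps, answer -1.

Answer: 5

Derivation:
Step 1: flows [0=1,3->0,3->1,3->2] -> levels [6 6 1 7]
Step 2: flows [0=1,3->0,3->1,3->2] -> levels [7 7 2 4]
Step 3: flows [0=1,0->3,1->3,3->2] -> levels [6 6 3 5]
Step 4: flows [0=1,0->3,1->3,3->2] -> levels [5 5 4 6]
Step 5: flows [0=1,3->0,3->1,3->2] -> levels [6 6 5 3]
Tank 3 first reaches <=3 at step 5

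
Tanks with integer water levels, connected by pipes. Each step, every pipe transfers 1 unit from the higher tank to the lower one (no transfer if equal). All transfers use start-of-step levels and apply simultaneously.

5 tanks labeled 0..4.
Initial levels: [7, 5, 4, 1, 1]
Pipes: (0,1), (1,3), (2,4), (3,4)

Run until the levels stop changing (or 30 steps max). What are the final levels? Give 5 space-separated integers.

Answer: 4 5 2 3 4

Derivation:
Step 1: flows [0->1,1->3,2->4,3=4] -> levels [6 5 3 2 2]
Step 2: flows [0->1,1->3,2->4,3=4] -> levels [5 5 2 3 3]
Step 3: flows [0=1,1->3,4->2,3=4] -> levels [5 4 3 4 2]
Step 4: flows [0->1,1=3,2->4,3->4] -> levels [4 5 2 3 4]
Step 5: flows [1->0,1->3,4->2,4->3] -> levels [5 3 3 5 2]
Step 6: flows [0->1,3->1,2->4,3->4] -> levels [4 5 2 3 4]
  -> period-2 cycle: step 6 state = step 4 state; never stabilizes
  -> state at step 30: (30-4) mod 2 = 0, same as step 4 -> [4 5 2 3 4]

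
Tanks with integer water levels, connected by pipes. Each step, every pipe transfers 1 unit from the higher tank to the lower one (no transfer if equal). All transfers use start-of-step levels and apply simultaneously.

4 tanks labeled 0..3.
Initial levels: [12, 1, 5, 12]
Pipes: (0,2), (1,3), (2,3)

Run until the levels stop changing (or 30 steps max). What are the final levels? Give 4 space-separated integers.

Answer: 8 7 7 8

Derivation:
Step 1: flows [0->2,3->1,3->2] -> levels [11 2 7 10]
Step 2: flows [0->2,3->1,3->2] -> levels [10 3 9 8]
Step 3: flows [0->2,3->1,2->3] -> levels [9 4 9 8]
Step 4: flows [0=2,3->1,2->3] -> levels [9 5 8 8]
Step 5: flows [0->2,3->1,2=3] -> levels [8 6 9 7]
Step 6: flows [2->0,3->1,2->3] -> levels [9 7 7 7]
Step 7: flows [0->2,1=3,2=3] -> levels [8 7 8 7]
Step 8: flows [0=2,1=3,2->3] -> levels [8 7 7 8]
Step 9: flows [0->2,3->1,3->2] -> levels [7 8 9 6]
Step 10: flows [2->0,1->3,2->3] -> levels [8 7 7 8]
  -> period-2 cycle: step 10 state = step 8 state; never stabilizes
  -> state at step 30: (30-8) mod 2 = 0, same as step 8 -> [8 7 7 8]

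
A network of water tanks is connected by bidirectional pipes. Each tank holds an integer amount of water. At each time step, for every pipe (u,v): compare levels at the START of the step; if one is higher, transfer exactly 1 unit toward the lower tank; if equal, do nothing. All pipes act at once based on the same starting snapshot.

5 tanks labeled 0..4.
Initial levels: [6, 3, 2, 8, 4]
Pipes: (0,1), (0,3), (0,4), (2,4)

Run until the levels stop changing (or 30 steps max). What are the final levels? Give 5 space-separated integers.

Answer: 3 5 4 6 5

Derivation:
Step 1: flows [0->1,3->0,0->4,4->2] -> levels [5 4 3 7 4]
Step 2: flows [0->1,3->0,0->4,4->2] -> levels [4 5 4 6 4]
Step 3: flows [1->0,3->0,0=4,2=4] -> levels [6 4 4 5 4]
Step 4: flows [0->1,0->3,0->4,2=4] -> levels [3 5 4 6 5]
Step 5: flows [1->0,3->0,4->0,4->2] -> levels [6 4 5 5 3]
Step 6: flows [0->1,0->3,0->4,2->4] -> levels [3 5 4 6 5]
  -> period-2 cycle: step 6 state = step 4 state; never stabilizes
  -> state at step 30: (30-4) mod 2 = 0, same as step 4 -> [3 5 4 6 5]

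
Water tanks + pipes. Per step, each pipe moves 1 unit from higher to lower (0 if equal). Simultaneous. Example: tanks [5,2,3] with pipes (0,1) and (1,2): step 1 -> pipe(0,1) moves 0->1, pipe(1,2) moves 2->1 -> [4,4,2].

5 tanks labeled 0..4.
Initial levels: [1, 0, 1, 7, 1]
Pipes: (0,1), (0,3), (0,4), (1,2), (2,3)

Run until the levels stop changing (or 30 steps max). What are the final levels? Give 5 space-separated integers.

Step 1: flows [0->1,3->0,0=4,2->1,3->2] -> levels [1 2 1 5 1]
Step 2: flows [1->0,3->0,0=4,1->2,3->2] -> levels [3 0 3 3 1]
Step 3: flows [0->1,0=3,0->4,2->1,2=3] -> levels [1 2 2 3 2]
Step 4: flows [1->0,3->0,4->0,1=2,3->2] -> levels [4 1 3 1 1]
Step 5: flows [0->1,0->3,0->4,2->1,2->3] -> levels [1 3 1 3 2]
Step 6: flows [1->0,3->0,4->0,1->2,3->2] -> levels [4 1 3 1 1]
  -> period-2 cycle: step 6 state = step 4 state; never stabilizes
  -> state at step 30: (30-4) mod 2 = 0, same as step 4 -> [4 1 3 1 1]

Answer: 4 1 3 1 1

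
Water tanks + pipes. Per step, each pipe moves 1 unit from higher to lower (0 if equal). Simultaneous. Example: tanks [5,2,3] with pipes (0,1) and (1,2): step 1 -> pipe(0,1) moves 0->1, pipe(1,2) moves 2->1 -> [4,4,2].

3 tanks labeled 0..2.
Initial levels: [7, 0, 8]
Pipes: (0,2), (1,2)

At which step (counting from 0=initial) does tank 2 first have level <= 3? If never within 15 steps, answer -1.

Answer: -1

Derivation:
Step 1: flows [2->0,2->1] -> levels [8 1 6]
Step 2: flows [0->2,2->1] -> levels [7 2 6]
Step 3: flows [0->2,2->1] -> levels [6 3 6]
Step 4: flows [0=2,2->1] -> levels [6 4 5]
Step 5: flows [0->2,2->1] -> levels [5 5 5]
Step 6: flows [0=2,1=2] -> levels [5 5 5]
  -> stable; tank 2 stays at 5 > 3
Tank 2 never reaches <=3 within 15 steps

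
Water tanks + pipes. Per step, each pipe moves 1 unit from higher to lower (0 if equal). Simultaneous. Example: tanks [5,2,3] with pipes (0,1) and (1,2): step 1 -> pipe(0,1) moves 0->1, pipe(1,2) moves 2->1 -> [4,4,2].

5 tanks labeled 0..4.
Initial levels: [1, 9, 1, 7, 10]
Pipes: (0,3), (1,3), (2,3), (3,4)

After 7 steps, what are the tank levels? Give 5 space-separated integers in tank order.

Step 1: flows [3->0,1->3,3->2,4->3] -> levels [2 8 2 7 9]
Step 2: flows [3->0,1->3,3->2,4->3] -> levels [3 7 3 7 8]
Step 3: flows [3->0,1=3,3->2,4->3] -> levels [4 7 4 6 7]
Step 4: flows [3->0,1->3,3->2,4->3] -> levels [5 6 5 6 6]
Step 5: flows [3->0,1=3,3->2,3=4] -> levels [6 6 6 4 6]
Step 6: flows [0->3,1->3,2->3,4->3] -> levels [5 5 5 8 5]
Step 7: flows [3->0,3->1,3->2,3->4] -> levels [6 6 6 4 6]

Answer: 6 6 6 4 6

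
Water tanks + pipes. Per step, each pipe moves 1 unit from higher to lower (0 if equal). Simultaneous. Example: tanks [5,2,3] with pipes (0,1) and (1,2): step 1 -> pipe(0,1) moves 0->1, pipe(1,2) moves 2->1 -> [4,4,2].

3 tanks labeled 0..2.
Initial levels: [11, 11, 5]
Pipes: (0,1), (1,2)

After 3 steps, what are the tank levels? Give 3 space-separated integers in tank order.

Answer: 10 9 8

Derivation:
Step 1: flows [0=1,1->2] -> levels [11 10 6]
Step 2: flows [0->1,1->2] -> levels [10 10 7]
Step 3: flows [0=1,1->2] -> levels [10 9 8]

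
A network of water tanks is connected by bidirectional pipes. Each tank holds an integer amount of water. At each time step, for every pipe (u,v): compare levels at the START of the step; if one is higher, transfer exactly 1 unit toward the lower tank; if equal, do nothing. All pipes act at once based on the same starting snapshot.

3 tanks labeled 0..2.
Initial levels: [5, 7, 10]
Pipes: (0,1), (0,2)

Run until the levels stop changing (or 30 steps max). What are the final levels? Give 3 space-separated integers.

Answer: 6 8 8

Derivation:
Step 1: flows [1->0,2->0] -> levels [7 6 9]
Step 2: flows [0->1,2->0] -> levels [7 7 8]
Step 3: flows [0=1,2->0] -> levels [8 7 7]
Step 4: flows [0->1,0->2] -> levels [6 8 8]
Step 5: flows [1->0,2->0] -> levels [8 7 7]
  -> period-2 cycle: step 5 state = step 3 state; never stabilizes
  -> state at step 30: (30-3) mod 2 = 1, same as step 4 -> [6 8 8]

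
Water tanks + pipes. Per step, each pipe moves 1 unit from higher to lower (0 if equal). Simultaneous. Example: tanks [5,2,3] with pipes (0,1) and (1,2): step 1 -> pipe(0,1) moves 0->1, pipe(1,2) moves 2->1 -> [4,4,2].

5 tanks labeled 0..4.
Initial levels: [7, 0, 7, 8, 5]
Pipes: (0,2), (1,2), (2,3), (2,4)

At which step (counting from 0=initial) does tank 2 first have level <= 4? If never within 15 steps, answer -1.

Step 1: flows [0=2,2->1,3->2,2->4] -> levels [7 1 6 7 6]
Step 2: flows [0->2,2->1,3->2,2=4] -> levels [6 2 7 6 6]
Step 3: flows [2->0,2->1,2->3,2->4] -> levels [7 3 3 7 7]
Tank 2 first reaches <=4 at step 3

Answer: 3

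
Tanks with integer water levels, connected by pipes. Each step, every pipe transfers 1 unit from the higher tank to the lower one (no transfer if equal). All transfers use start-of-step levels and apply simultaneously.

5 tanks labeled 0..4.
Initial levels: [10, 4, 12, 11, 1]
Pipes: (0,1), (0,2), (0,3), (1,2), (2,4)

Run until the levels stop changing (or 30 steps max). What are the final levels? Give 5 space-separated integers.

Step 1: flows [0->1,2->0,3->0,2->1,2->4] -> levels [11 6 9 10 2]
Step 2: flows [0->1,0->2,0->3,2->1,2->4] -> levels [8 8 8 11 3]
Step 3: flows [0=1,0=2,3->0,1=2,2->4] -> levels [9 8 7 10 4]
Step 4: flows [0->1,0->2,3->0,1->2,2->4] -> levels [8 8 8 9 5]
Step 5: flows [0=1,0=2,3->0,1=2,2->4] -> levels [9 8 7 8 6]
Step 6: flows [0->1,0->2,0->3,1->2,2->4] -> levels [6 8 8 9 7]
Step 7: flows [1->0,2->0,3->0,1=2,2->4] -> levels [9 7 6 8 8]
Step 8: flows [0->1,0->2,0->3,1->2,4->2] -> levels [6 7 9 9 7]
Step 9: flows [1->0,2->0,3->0,2->1,2->4] -> levels [9 7 6 8 8]
  -> period-2 cycle: step 9 state = step 7 state; never stabilizes
  -> state at step 30: (30-7) mod 2 = 1, same as step 8 -> [6 7 9 9 7]

Answer: 6 7 9 9 7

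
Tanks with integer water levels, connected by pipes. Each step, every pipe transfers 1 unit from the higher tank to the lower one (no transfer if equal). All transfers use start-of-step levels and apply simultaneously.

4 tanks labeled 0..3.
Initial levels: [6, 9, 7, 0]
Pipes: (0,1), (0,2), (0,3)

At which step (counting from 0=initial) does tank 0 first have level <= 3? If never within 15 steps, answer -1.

Step 1: flows [1->0,2->0,0->3] -> levels [7 8 6 1]
Step 2: flows [1->0,0->2,0->3] -> levels [6 7 7 2]
Step 3: flows [1->0,2->0,0->3] -> levels [7 6 6 3]
Step 4: flows [0->1,0->2,0->3] -> levels [4 7 7 4]
Step 5: flows [1->0,2->0,0=3] -> levels [6 6 6 4]
Step 6: flows [0=1,0=2,0->3] -> levels [5 6 6 5]
Step 7: flows [1->0,2->0,0=3] -> levels [7 5 5 5]
Step 8: flows [0->1,0->2,0->3] -> levels [4 6 6 6]
Step 9: flows [1->0,2->0,3->0] -> levels [7 5 5 5]
  -> period-2 cycle (repeats step 7); tank 0 never drops to <=3
Tank 0 never reaches <=3 within 15 steps

Answer: -1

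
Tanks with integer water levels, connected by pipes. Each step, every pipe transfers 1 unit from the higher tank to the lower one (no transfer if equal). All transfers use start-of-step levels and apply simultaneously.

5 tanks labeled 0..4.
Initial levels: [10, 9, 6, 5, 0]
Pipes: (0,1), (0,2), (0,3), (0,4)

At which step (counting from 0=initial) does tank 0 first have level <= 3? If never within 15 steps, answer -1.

Step 1: flows [0->1,0->2,0->3,0->4] -> levels [6 10 7 6 1]
Step 2: flows [1->0,2->0,0=3,0->4] -> levels [7 9 6 6 2]
Step 3: flows [1->0,0->2,0->3,0->4] -> levels [5 8 7 7 3]
Step 4: flows [1->0,2->0,3->0,0->4] -> levels [7 7 6 6 4]
Step 5: flows [0=1,0->2,0->3,0->4] -> levels [4 7 7 7 5]
Step 6: flows [1->0,2->0,3->0,4->0] -> levels [8 6 6 6 4]
Step 7: flows [0->1,0->2,0->3,0->4] -> levels [4 7 7 7 5]
  -> period-2 cycle (repeats step 5); tank 0 never drops to <=3
Tank 0 never reaches <=3 within 15 steps

Answer: -1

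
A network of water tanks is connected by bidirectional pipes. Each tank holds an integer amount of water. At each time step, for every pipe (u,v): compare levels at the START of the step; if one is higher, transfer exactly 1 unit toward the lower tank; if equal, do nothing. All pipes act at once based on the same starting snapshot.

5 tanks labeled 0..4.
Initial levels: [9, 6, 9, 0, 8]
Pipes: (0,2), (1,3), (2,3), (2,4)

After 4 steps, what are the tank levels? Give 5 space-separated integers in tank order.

Step 1: flows [0=2,1->3,2->3,2->4] -> levels [9 5 7 2 9]
Step 2: flows [0->2,1->3,2->3,4->2] -> levels [8 4 8 4 8]
Step 3: flows [0=2,1=3,2->3,2=4] -> levels [8 4 7 5 8]
Step 4: flows [0->2,3->1,2->3,4->2] -> levels [7 5 8 5 7]

Answer: 7 5 8 5 7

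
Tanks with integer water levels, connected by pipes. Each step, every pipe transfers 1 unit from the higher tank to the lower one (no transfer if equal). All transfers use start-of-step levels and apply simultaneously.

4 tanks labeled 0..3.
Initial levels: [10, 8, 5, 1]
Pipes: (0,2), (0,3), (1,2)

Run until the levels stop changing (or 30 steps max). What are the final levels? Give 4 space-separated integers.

Answer: 5 6 7 6

Derivation:
Step 1: flows [0->2,0->3,1->2] -> levels [8 7 7 2]
Step 2: flows [0->2,0->3,1=2] -> levels [6 7 8 3]
Step 3: flows [2->0,0->3,2->1] -> levels [6 8 6 4]
Step 4: flows [0=2,0->3,1->2] -> levels [5 7 7 5]
Step 5: flows [2->0,0=3,1=2] -> levels [6 7 6 5]
Step 6: flows [0=2,0->3,1->2] -> levels [5 6 7 6]
Step 7: flows [2->0,3->0,2->1] -> levels [7 7 5 5]
Step 8: flows [0->2,0->3,1->2] -> levels [5 6 7 6]
  -> period-2 cycle: step 8 state = step 6 state; never stabilizes
  -> state at step 30: (30-6) mod 2 = 0, same as step 6 -> [5 6 7 6]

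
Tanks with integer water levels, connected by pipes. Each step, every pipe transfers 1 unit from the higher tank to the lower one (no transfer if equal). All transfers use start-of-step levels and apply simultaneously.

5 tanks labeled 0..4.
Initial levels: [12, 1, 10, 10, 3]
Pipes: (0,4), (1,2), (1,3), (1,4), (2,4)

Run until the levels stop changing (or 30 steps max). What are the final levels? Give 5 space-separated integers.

Answer: 8 6 8 7 7

Derivation:
Step 1: flows [0->4,2->1,3->1,4->1,2->4] -> levels [11 4 8 9 4]
Step 2: flows [0->4,2->1,3->1,1=4,2->4] -> levels [10 6 6 8 6]
Step 3: flows [0->4,1=2,3->1,1=4,2=4] -> levels [9 7 6 7 7]
Step 4: flows [0->4,1->2,1=3,1=4,4->2] -> levels [8 6 8 7 7]
Step 5: flows [0->4,2->1,3->1,4->1,2->4] -> levels [7 9 6 6 8]
Step 6: flows [4->0,1->2,1->3,1->4,4->2] -> levels [8 6 8 7 7]
  -> period-2 cycle: step 6 state = step 4 state; never stabilizes
  -> state at step 30: (30-4) mod 2 = 0, same as step 4 -> [8 6 8 7 7]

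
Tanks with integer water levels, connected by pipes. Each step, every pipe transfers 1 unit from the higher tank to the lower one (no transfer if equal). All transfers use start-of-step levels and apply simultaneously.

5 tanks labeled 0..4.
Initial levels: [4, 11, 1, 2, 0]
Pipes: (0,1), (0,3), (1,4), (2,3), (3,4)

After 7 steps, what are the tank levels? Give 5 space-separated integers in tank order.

Answer: 5 2 4 2 5

Derivation:
Step 1: flows [1->0,0->3,1->4,3->2,3->4] -> levels [4 9 2 1 2]
Step 2: flows [1->0,0->3,1->4,2->3,4->3] -> levels [4 7 1 4 2]
Step 3: flows [1->0,0=3,1->4,3->2,3->4] -> levels [5 5 2 2 4]
Step 4: flows [0=1,0->3,1->4,2=3,4->3] -> levels [4 4 2 4 4]
Step 5: flows [0=1,0=3,1=4,3->2,3=4] -> levels [4 4 3 3 4]
Step 6: flows [0=1,0->3,1=4,2=3,4->3] -> levels [3 4 3 5 3]
Step 7: flows [1->0,3->0,1->4,3->2,3->4] -> levels [5 2 4 2 5]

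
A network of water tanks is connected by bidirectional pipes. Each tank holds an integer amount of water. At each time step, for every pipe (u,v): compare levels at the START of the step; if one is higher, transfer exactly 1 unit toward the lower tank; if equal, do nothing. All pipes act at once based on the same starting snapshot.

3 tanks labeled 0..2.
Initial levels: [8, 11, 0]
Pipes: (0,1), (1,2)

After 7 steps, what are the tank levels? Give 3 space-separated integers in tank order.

Step 1: flows [1->0,1->2] -> levels [9 9 1]
Step 2: flows [0=1,1->2] -> levels [9 8 2]
Step 3: flows [0->1,1->2] -> levels [8 8 3]
Step 4: flows [0=1,1->2] -> levels [8 7 4]
Step 5: flows [0->1,1->2] -> levels [7 7 5]
Step 6: flows [0=1,1->2] -> levels [7 6 6]
Step 7: flows [0->1,1=2] -> levels [6 7 6]

Answer: 6 7 6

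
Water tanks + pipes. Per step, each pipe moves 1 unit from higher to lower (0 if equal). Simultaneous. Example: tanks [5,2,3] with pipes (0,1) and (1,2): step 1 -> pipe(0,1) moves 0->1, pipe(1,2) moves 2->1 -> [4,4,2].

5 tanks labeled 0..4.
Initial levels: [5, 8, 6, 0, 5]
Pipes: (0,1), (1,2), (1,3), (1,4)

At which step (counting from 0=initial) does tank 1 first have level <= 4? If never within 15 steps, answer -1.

Answer: 1

Derivation:
Step 1: flows [1->0,1->2,1->3,1->4] -> levels [6 4 7 1 6]
Tank 1 first reaches <=4 at step 1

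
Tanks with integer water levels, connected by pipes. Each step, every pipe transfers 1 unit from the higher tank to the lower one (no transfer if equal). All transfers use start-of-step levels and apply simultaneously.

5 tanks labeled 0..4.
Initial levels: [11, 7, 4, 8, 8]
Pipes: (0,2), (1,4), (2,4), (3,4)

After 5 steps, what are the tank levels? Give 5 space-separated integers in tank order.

Answer: 8 8 9 8 5

Derivation:
Step 1: flows [0->2,4->1,4->2,3=4] -> levels [10 8 6 8 6]
Step 2: flows [0->2,1->4,2=4,3->4] -> levels [9 7 7 7 8]
Step 3: flows [0->2,4->1,4->2,4->3] -> levels [8 8 9 8 5]
Step 4: flows [2->0,1->4,2->4,3->4] -> levels [9 7 7 7 8]
  -> period-2 cycle: step 4 state = step 2 state
  -> state at step 5: (5-2) mod 2 = 1, same as step 3 -> [8 8 9 8 5]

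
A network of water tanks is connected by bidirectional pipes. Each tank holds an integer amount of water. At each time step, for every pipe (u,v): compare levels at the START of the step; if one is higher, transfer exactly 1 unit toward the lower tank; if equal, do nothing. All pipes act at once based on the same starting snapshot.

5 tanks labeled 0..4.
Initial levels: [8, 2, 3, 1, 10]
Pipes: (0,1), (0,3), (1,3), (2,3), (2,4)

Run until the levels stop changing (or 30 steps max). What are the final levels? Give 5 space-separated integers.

Answer: 4 4 7 3 6

Derivation:
Step 1: flows [0->1,0->3,1->3,2->3,4->2] -> levels [6 2 3 4 9]
Step 2: flows [0->1,0->3,3->1,3->2,4->2] -> levels [4 4 5 3 8]
Step 3: flows [0=1,0->3,1->3,2->3,4->2] -> levels [3 3 5 6 7]
Step 4: flows [0=1,3->0,3->1,3->2,4->2] -> levels [4 4 7 3 6]
Step 5: flows [0=1,0->3,1->3,2->3,2->4] -> levels [3 3 5 6 7]
  -> period-2 cycle: step 5 state = step 3 state; never stabilizes
  -> state at step 30: (30-3) mod 2 = 1, same as step 4 -> [4 4 7 3 6]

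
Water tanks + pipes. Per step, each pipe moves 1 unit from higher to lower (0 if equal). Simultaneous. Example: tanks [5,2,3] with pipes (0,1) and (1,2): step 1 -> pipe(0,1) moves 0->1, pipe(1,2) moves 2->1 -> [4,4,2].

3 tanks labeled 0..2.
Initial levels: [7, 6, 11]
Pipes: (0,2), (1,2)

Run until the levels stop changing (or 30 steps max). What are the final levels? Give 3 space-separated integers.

Step 1: flows [2->0,2->1] -> levels [8 7 9]
Step 2: flows [2->0,2->1] -> levels [9 8 7]
Step 3: flows [0->2,1->2] -> levels [8 7 9]
  -> period-2 cycle: step 3 state = step 1 state; never stabilizes
  -> state at step 30: (30-1) mod 2 = 1, same as step 2 -> [9 8 7]

Answer: 9 8 7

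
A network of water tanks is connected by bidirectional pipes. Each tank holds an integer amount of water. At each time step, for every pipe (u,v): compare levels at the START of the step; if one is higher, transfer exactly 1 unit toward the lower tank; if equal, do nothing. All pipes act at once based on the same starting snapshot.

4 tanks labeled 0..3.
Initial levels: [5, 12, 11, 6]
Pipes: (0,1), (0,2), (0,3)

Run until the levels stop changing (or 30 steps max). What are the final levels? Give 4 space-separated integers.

Step 1: flows [1->0,2->0,3->0] -> levels [8 11 10 5]
Step 2: flows [1->0,2->0,0->3] -> levels [9 10 9 6]
Step 3: flows [1->0,0=2,0->3] -> levels [9 9 9 7]
Step 4: flows [0=1,0=2,0->3] -> levels [8 9 9 8]
Step 5: flows [1->0,2->0,0=3] -> levels [10 8 8 8]
Step 6: flows [0->1,0->2,0->3] -> levels [7 9 9 9]
Step 7: flows [1->0,2->0,3->0] -> levels [10 8 8 8]
  -> period-2 cycle: step 7 state = step 5 state; never stabilizes
  -> state at step 30: (30-5) mod 2 = 1, same as step 6 -> [7 9 9 9]

Answer: 7 9 9 9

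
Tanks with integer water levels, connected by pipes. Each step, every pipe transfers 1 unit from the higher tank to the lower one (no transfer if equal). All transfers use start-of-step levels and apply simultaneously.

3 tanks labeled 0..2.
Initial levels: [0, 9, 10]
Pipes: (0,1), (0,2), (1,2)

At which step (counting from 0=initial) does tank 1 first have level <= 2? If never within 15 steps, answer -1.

Answer: -1

Derivation:
Step 1: flows [1->0,2->0,2->1] -> levels [2 9 8]
Step 2: flows [1->0,2->0,1->2] -> levels [4 7 8]
Step 3: flows [1->0,2->0,2->1] -> levels [6 7 6]
Step 4: flows [1->0,0=2,1->2] -> levels [7 5 7]
Step 5: flows [0->1,0=2,2->1] -> levels [6 7 6]
  -> period-2 cycle (repeats step 3); tank 1 never drops to <=2
Tank 1 never reaches <=2 within 15 steps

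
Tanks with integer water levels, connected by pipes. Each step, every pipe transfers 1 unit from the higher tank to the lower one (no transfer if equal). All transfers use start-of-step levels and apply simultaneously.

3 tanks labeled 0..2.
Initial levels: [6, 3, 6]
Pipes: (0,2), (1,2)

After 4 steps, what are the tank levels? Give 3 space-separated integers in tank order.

Answer: 5 5 5

Derivation:
Step 1: flows [0=2,2->1] -> levels [6 4 5]
Step 2: flows [0->2,2->1] -> levels [5 5 5]
Step 3: flows [0=2,1=2] -> levels [5 5 5]
  -> stable; steps 4..4 unchanged -> [5 5 5]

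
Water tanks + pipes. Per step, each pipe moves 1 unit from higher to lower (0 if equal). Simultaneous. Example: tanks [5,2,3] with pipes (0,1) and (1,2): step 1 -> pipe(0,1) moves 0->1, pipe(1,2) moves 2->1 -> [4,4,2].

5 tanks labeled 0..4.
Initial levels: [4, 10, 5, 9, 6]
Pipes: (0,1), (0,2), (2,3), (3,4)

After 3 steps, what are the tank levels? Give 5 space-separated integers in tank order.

Answer: 8 7 5 8 6

Derivation:
Step 1: flows [1->0,2->0,3->2,3->4] -> levels [6 9 5 7 7]
Step 2: flows [1->0,0->2,3->2,3=4] -> levels [6 8 7 6 7]
Step 3: flows [1->0,2->0,2->3,4->3] -> levels [8 7 5 8 6]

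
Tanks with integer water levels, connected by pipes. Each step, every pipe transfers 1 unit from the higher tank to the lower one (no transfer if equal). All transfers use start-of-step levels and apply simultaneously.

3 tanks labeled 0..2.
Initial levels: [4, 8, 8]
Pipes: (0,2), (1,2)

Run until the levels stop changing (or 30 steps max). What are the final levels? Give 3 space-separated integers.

Answer: 6 6 8

Derivation:
Step 1: flows [2->0,1=2] -> levels [5 8 7]
Step 2: flows [2->0,1->2] -> levels [6 7 7]
Step 3: flows [2->0,1=2] -> levels [7 7 6]
Step 4: flows [0->2,1->2] -> levels [6 6 8]
Step 5: flows [2->0,2->1] -> levels [7 7 6]
  -> period-2 cycle: step 5 state = step 3 state; never stabilizes
  -> state at step 30: (30-3) mod 2 = 1, same as step 4 -> [6 6 8]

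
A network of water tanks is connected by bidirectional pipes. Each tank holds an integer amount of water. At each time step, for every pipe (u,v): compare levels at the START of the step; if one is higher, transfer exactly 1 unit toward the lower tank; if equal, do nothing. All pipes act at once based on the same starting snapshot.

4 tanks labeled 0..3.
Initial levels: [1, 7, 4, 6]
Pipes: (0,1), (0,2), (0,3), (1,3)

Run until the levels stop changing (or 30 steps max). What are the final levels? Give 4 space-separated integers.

Answer: 6 4 4 4

Derivation:
Step 1: flows [1->0,2->0,3->0,1->3] -> levels [4 5 3 6]
Step 2: flows [1->0,0->2,3->0,3->1] -> levels [5 5 4 4]
Step 3: flows [0=1,0->2,0->3,1->3] -> levels [3 4 5 6]
Step 4: flows [1->0,2->0,3->0,3->1] -> levels [6 4 4 4]
Step 5: flows [0->1,0->2,0->3,1=3] -> levels [3 5 5 5]
Step 6: flows [1->0,2->0,3->0,1=3] -> levels [6 4 4 4]
  -> period-2 cycle: step 6 state = step 4 state; never stabilizes
  -> state at step 30: (30-4) mod 2 = 0, same as step 4 -> [6 4 4 4]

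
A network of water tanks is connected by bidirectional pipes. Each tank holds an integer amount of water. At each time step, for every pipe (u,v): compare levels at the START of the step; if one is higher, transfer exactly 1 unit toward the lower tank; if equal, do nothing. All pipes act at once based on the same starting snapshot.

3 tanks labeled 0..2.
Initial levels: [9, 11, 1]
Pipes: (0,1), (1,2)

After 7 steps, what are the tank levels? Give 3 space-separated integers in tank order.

Step 1: flows [1->0,1->2] -> levels [10 9 2]
Step 2: flows [0->1,1->2] -> levels [9 9 3]
Step 3: flows [0=1,1->2] -> levels [9 8 4]
Step 4: flows [0->1,1->2] -> levels [8 8 5]
Step 5: flows [0=1,1->2] -> levels [8 7 6]
Step 6: flows [0->1,1->2] -> levels [7 7 7]
Step 7: flows [0=1,1=2] -> levels [7 7 7]

Answer: 7 7 7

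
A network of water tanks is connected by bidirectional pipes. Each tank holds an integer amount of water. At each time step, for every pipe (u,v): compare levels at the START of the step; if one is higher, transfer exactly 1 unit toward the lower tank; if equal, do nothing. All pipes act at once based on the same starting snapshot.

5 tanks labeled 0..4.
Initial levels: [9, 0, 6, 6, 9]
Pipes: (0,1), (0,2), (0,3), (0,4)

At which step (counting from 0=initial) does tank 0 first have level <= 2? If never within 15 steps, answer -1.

Answer: -1

Derivation:
Step 1: flows [0->1,0->2,0->3,0=4] -> levels [6 1 7 7 9]
Step 2: flows [0->1,2->0,3->0,4->0] -> levels [8 2 6 6 8]
Step 3: flows [0->1,0->2,0->3,0=4] -> levels [5 3 7 7 8]
Step 4: flows [0->1,2->0,3->0,4->0] -> levels [7 4 6 6 7]
Step 5: flows [0->1,0->2,0->3,0=4] -> levels [4 5 7 7 7]
Step 6: flows [1->0,2->0,3->0,4->0] -> levels [8 4 6 6 6]
Step 7: flows [0->1,0->2,0->3,0->4] -> levels [4 5 7 7 7]
  -> period-2 cycle (repeats step 5); tank 0 never drops to <=2
Tank 0 never reaches <=2 within 15 steps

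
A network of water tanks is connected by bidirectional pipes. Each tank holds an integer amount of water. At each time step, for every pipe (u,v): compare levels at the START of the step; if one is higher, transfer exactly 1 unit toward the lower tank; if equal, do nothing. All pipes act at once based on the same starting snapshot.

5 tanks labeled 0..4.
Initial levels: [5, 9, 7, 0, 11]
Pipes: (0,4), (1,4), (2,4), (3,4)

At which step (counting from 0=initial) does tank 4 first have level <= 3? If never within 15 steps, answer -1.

Answer: -1

Derivation:
Step 1: flows [4->0,4->1,4->2,4->3] -> levels [6 10 8 1 7]
Step 2: flows [4->0,1->4,2->4,4->3] -> levels [7 9 7 2 7]
Step 3: flows [0=4,1->4,2=4,4->3] -> levels [7 8 7 3 7]
Step 4: flows [0=4,1->4,2=4,4->3] -> levels [7 7 7 4 7]
Step 5: flows [0=4,1=4,2=4,4->3] -> levels [7 7 7 5 6]
Step 6: flows [0->4,1->4,2->4,4->3] -> levels [6 6 6 6 8]
Step 7: flows [4->0,4->1,4->2,4->3] -> levels [7 7 7 7 4]
Step 8: flows [0->4,1->4,2->4,3->4] -> levels [6 6 6 6 8]
  -> period-2 cycle (repeats step 6); tank 4 never drops to <=3
Tank 4 never reaches <=3 within 15 steps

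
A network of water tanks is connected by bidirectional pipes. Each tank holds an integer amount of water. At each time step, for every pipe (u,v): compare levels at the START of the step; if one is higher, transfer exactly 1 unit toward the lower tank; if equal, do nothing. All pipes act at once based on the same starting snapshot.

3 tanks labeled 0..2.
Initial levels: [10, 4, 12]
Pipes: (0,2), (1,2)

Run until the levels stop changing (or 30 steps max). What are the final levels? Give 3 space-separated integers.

Answer: 8 8 10

Derivation:
Step 1: flows [2->0,2->1] -> levels [11 5 10]
Step 2: flows [0->2,2->1] -> levels [10 6 10]
Step 3: flows [0=2,2->1] -> levels [10 7 9]
Step 4: flows [0->2,2->1] -> levels [9 8 9]
Step 5: flows [0=2,2->1] -> levels [9 9 8]
Step 6: flows [0->2,1->2] -> levels [8 8 10]
Step 7: flows [2->0,2->1] -> levels [9 9 8]
  -> period-2 cycle: step 7 state = step 5 state; never stabilizes
  -> state at step 30: (30-5) mod 2 = 1, same as step 6 -> [8 8 10]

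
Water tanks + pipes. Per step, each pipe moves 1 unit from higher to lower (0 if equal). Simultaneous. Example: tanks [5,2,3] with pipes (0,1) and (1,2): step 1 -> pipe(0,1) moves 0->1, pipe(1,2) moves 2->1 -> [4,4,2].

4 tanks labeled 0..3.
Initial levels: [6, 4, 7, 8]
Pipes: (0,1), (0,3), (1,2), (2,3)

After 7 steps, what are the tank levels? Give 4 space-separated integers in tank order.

Answer: 8 5 7 5

Derivation:
Step 1: flows [0->1,3->0,2->1,3->2] -> levels [6 6 7 6]
Step 2: flows [0=1,0=3,2->1,2->3] -> levels [6 7 5 7]
Step 3: flows [1->0,3->0,1->2,3->2] -> levels [8 5 7 5]
Step 4: flows [0->1,0->3,2->1,2->3] -> levels [6 7 5 7]
  -> period-2 cycle: step 4 state = step 2 state
  -> state at step 7: (7-2) mod 2 = 1, same as step 3 -> [8 5 7 5]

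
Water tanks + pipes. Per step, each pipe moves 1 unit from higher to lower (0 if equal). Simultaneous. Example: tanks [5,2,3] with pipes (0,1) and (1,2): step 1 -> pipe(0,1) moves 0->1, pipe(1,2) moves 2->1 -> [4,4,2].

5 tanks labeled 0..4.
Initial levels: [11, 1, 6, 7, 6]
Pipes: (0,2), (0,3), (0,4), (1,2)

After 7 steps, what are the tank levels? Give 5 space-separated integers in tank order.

Answer: 8 6 5 6 6

Derivation:
Step 1: flows [0->2,0->3,0->4,2->1] -> levels [8 2 6 8 7]
Step 2: flows [0->2,0=3,0->4,2->1] -> levels [6 3 6 8 8]
Step 3: flows [0=2,3->0,4->0,2->1] -> levels [8 4 5 7 7]
Step 4: flows [0->2,0->3,0->4,2->1] -> levels [5 5 5 8 8]
Step 5: flows [0=2,3->0,4->0,1=2] -> levels [7 5 5 7 7]
Step 6: flows [0->2,0=3,0=4,1=2] -> levels [6 5 6 7 7]
Step 7: flows [0=2,3->0,4->0,2->1] -> levels [8 6 5 6 6]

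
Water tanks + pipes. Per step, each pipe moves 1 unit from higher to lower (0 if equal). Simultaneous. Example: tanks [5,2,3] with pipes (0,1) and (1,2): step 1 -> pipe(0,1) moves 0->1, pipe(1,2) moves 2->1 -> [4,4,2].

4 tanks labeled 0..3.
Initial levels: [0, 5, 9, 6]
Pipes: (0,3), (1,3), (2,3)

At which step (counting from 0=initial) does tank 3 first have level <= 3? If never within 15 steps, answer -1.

Step 1: flows [3->0,3->1,2->3] -> levels [1 6 8 5]
Step 2: flows [3->0,1->3,2->3] -> levels [2 5 7 6]
Step 3: flows [3->0,3->1,2->3] -> levels [3 6 6 5]
Step 4: flows [3->0,1->3,2->3] -> levels [4 5 5 6]
Step 5: flows [3->0,3->1,3->2] -> levels [5 6 6 3]
Tank 3 first reaches <=3 at step 5

Answer: 5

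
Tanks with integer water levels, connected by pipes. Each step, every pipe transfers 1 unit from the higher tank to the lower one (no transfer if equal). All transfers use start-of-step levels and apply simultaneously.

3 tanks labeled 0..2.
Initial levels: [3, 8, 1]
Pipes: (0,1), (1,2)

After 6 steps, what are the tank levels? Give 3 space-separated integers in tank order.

Answer: 4 4 4

Derivation:
Step 1: flows [1->0,1->2] -> levels [4 6 2]
Step 2: flows [1->0,1->2] -> levels [5 4 3]
Step 3: flows [0->1,1->2] -> levels [4 4 4]
Step 4: flows [0=1,1=2] -> levels [4 4 4]
  -> stable; steps 5..6 unchanged -> [4 4 4]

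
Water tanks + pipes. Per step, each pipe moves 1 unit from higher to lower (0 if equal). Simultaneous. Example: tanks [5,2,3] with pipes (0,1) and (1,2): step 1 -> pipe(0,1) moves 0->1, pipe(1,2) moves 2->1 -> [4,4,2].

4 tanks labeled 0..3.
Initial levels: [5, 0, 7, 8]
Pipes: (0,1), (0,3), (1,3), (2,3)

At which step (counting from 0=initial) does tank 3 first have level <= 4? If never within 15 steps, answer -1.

Step 1: flows [0->1,3->0,3->1,3->2] -> levels [5 2 8 5]
Step 2: flows [0->1,0=3,3->1,2->3] -> levels [4 4 7 5]
Step 3: flows [0=1,3->0,3->1,2->3] -> levels [5 5 6 4]
Tank 3 first reaches <=4 at step 3

Answer: 3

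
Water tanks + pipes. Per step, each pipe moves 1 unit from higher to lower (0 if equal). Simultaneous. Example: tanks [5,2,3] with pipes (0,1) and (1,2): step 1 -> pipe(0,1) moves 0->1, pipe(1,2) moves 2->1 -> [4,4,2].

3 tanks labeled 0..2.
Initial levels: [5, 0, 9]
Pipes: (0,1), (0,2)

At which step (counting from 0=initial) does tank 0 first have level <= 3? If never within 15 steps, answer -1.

Step 1: flows [0->1,2->0] -> levels [5 1 8]
Step 2: flows [0->1,2->0] -> levels [5 2 7]
Step 3: flows [0->1,2->0] -> levels [5 3 6]
Step 4: flows [0->1,2->0] -> levels [5 4 5]
Step 5: flows [0->1,0=2] -> levels [4 5 5]
Step 6: flows [1->0,2->0] -> levels [6 4 4]
Step 7: flows [0->1,0->2] -> levels [4 5 5]
  -> period-2 cycle (repeats step 5); tank 0 never drops to <=3
Tank 0 never reaches <=3 within 15 steps

Answer: -1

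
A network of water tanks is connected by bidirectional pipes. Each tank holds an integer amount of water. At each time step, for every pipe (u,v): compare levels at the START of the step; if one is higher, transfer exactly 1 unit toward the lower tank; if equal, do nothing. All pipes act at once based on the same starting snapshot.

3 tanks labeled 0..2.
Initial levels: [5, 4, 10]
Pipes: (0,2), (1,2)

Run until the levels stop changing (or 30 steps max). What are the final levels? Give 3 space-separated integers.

Step 1: flows [2->0,2->1] -> levels [6 5 8]
Step 2: flows [2->0,2->1] -> levels [7 6 6]
Step 3: flows [0->2,1=2] -> levels [6 6 7]
Step 4: flows [2->0,2->1] -> levels [7 7 5]
Step 5: flows [0->2,1->2] -> levels [6 6 7]
  -> period-2 cycle: step 5 state = step 3 state; never stabilizes
  -> state at step 30: (30-3) mod 2 = 1, same as step 4 -> [7 7 5]

Answer: 7 7 5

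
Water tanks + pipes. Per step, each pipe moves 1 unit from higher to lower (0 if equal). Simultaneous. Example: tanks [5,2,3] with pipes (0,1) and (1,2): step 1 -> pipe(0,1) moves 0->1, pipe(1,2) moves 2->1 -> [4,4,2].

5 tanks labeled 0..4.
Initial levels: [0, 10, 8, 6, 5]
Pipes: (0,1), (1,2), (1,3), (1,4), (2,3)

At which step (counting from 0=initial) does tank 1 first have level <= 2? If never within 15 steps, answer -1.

Step 1: flows [1->0,1->2,1->3,1->4,2->3] -> levels [1 6 8 8 6]
Step 2: flows [1->0,2->1,3->1,1=4,2=3] -> levels [2 7 7 7 6]
Step 3: flows [1->0,1=2,1=3,1->4,2=3] -> levels [3 5 7 7 7]
Step 4: flows [1->0,2->1,3->1,4->1,2=3] -> levels [4 7 6 6 6]
Step 5: flows [1->0,1->2,1->3,1->4,2=3] -> levels [5 3 7 7 7]
Step 6: flows [0->1,2->1,3->1,4->1,2=3] -> levels [4 7 6 6 6]
  -> period-2 cycle (repeats step 4); tank 1 never drops to <=2
Tank 1 never reaches <=2 within 15 steps

Answer: -1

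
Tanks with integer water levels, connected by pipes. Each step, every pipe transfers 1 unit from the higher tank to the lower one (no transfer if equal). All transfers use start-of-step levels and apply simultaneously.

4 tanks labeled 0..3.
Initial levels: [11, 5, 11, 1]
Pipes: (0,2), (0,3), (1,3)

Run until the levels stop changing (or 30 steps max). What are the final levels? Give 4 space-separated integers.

Step 1: flows [0=2,0->3,1->3] -> levels [10 4 11 3]
Step 2: flows [2->0,0->3,1->3] -> levels [10 3 10 5]
Step 3: flows [0=2,0->3,3->1] -> levels [9 4 10 5]
Step 4: flows [2->0,0->3,3->1] -> levels [9 5 9 5]
Step 5: flows [0=2,0->3,1=3] -> levels [8 5 9 6]
Step 6: flows [2->0,0->3,3->1] -> levels [8 6 8 6]
Step 7: flows [0=2,0->3,1=3] -> levels [7 6 8 7]
Step 8: flows [2->0,0=3,3->1] -> levels [8 7 7 6]
Step 9: flows [0->2,0->3,1->3] -> levels [6 6 8 8]
Step 10: flows [2->0,3->0,3->1] -> levels [8 7 7 6]
  -> period-2 cycle: step 10 state = step 8 state; never stabilizes
  -> state at step 30: (30-8) mod 2 = 0, same as step 8 -> [8 7 7 6]

Answer: 8 7 7 6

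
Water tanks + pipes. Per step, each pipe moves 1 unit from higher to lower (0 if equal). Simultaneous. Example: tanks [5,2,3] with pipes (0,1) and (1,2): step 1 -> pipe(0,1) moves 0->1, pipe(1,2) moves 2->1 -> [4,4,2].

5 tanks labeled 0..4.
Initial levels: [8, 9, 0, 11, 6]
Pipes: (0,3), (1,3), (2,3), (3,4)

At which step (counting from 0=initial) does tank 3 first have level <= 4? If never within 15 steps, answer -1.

Answer: 7

Derivation:
Step 1: flows [3->0,3->1,3->2,3->4] -> levels [9 10 1 7 7]
Step 2: flows [0->3,1->3,3->2,3=4] -> levels [8 9 2 8 7]
Step 3: flows [0=3,1->3,3->2,3->4] -> levels [8 8 3 7 8]
Step 4: flows [0->3,1->3,3->2,4->3] -> levels [7 7 4 9 7]
Step 5: flows [3->0,3->1,3->2,3->4] -> levels [8 8 5 5 8]
Step 6: flows [0->3,1->3,2=3,4->3] -> levels [7 7 5 8 7]
Step 7: flows [3->0,3->1,3->2,3->4] -> levels [8 8 6 4 8]
Tank 3 first reaches <=4 at step 7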